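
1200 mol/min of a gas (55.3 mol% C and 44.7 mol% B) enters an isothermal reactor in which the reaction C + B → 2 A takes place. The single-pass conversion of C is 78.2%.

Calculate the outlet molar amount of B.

17.5 mol/min

C reacted = 0.782 × 663.6 = 518.9 mol/min; ν_C = −1, so ξ = 518.9/1 = 518.9 mol/min.
Outlet amounts (n = n₀ + ν ξ):
  C: 663.6 − 1(518.9) = 144.7
  B: 536.4 − 1(518.9) = 17.46
  A: 0 + 2(518.9) = 1038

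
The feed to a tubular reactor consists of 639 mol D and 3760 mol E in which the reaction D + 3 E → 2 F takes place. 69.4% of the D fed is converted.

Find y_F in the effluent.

0.253

D reacted = 0.694 × 639 = 443.5 mol; ν_D = −1, so ξ = 443.5/1 = 443.5 mol.
Outlet amounts (n = n₀ + ν ξ):
  D: 639 − 1(443.5) = 195.5
  E: 3760 − 3(443.5) = 2430
  F: 0 + 2(443.5) = 886.9
Total out = 3512 mol; y_F = 886.9 / 3512 = 0.2525.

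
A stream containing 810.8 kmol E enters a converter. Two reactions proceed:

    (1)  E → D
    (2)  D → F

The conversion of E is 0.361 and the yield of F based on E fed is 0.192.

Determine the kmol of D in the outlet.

137 kmol

Conversion of E: E consumed = 1ξ₁ = 0.361 × 810.8 → ξ₁ = 292.7 kmol.
Yield of F: 1ξ₂ / 810.8 = 0.192 → ξ₂ = 155.7 kmol.
Outlet amounts (n = n₀ + Σ ν·ξ):
  E: 810.8 − 1(292.7) = 518.1
  D: 0 + 1(292.7) − 1(155.7) = 137
  F: 0 + 1(155.7) = 155.7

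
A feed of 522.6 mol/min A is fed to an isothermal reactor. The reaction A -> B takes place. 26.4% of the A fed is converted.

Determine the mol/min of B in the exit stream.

138 mol/min

A reacted = 0.264 × 522.6 = 138 mol/min; ν_A = −1, so ξ = 138/1 = 138 mol/min.
Outlet amounts (n = n₀ + ν ξ):
  A: 522.6 − 1(138) = 384.6
  B: 0 + 1(138) = 138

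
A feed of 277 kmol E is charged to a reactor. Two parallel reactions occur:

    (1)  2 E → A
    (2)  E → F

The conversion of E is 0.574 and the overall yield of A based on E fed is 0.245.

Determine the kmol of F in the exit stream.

23.3 kmol

Yield of A: 1ξ₁ / 277 = 0.245 → ξ₁ = 67.86 kmol.
Conversion of E: 2ξ₁ + 1ξ₂ = 0.574 × 277 = 159 → ξ₂ = 23.27 kmol.
Outlet amounts (n = n₀ + Σ ν·ξ):
  E: 277 − 2(67.86) − 1(23.27) = 118
  A: 0 + 1(67.86) = 67.86
  F: 0 + 1(23.27) = 23.27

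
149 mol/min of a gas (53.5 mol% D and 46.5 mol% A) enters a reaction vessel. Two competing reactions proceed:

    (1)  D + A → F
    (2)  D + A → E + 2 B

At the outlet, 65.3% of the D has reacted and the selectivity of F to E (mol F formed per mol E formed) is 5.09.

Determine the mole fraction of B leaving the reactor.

Conversion of D: D consumed = 0.653 × 79.72 = 52.05 mol/min = 1ξ₁ + 1ξ₂.
Selectivity: 1ξ₁ / (1ξ₂) = 5.09 → ξ₁ = 5.09 ξ₂.
Substitute: (1·5.09 + 1) ξ₂ = 52.05 → ξ₂ = 8.547 mol/min, ξ₁ = 43.51 mol/min.
Outlet amounts (n = n₀ + Σ ν·ξ):
  D: 79.72 − 1(43.51) − 1(8.547) = 27.66
  A: 69.28 − 1(43.51) − 1(8.547) = 17.23
  F: 0 + 1(43.51) = 43.51
  E: 0 + 1(8.547) = 8.547
  B: 0 + 2(8.547) = 17.09
Total out = 114 mol/min; y_B = 17.09 / 114 = 0.1499.

0.15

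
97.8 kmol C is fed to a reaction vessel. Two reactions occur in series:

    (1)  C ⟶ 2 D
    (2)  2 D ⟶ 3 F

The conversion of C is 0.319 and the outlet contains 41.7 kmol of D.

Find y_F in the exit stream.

Conversion of C: C consumed = 1ξ₁ = 0.319 × 97.8 → ξ₁ = 31.2 kmol.
D balance: n_D = 0 + 2ξ₁ − 2ξ₂ = 41.7 → ξ₂ = (2·31.2 − 41.7)/2 = 10.35 kmol.
Outlet amounts (n = n₀ + Σ ν·ξ):
  C: 97.8 − 1(31.2) = 66.6
  D: 0 + 2(31.2) − 2(10.35) = 41.7
  F: 0 + 3(10.35) = 31.04
Total out = 139.3 kmol; y_F = 31.04 / 139.3 = 0.2228.

0.223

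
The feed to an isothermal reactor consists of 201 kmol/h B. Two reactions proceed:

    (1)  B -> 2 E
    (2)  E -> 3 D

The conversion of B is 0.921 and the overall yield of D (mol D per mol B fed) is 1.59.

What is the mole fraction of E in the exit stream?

0.44

Conversion of B: B consumed = 1ξ₁ = 0.921 × 201 → ξ₁ = 185.1 kmol/h.
Yield of D: 3ξ₂ / 201 = 1.59 → ξ₂ = 106.5 kmol/h.
Outlet amounts (n = n₀ + Σ ν·ξ):
  B: 201 − 1(185.1) = 15.88
  E: 0 + 2(185.1) − 1(106.5) = 263.7
  D: 0 + 3(106.5) = 319.6
Total out = 599.2 kmol/h; y_E = 263.7 / 599.2 = 0.4401.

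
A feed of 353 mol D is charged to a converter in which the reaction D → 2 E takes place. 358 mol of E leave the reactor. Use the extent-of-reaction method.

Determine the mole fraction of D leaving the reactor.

0.327

For E: n = n₀ + 2ξ → 358 = 0 + 2ξ, giving ξ = 179 mol.
Outlet amounts (n = n₀ + ν ξ):
  D: 353 − 1(179) = 174
  E: 0 + 2(179) = 358
Total out = 532 mol; y_D = 174 / 532 = 0.3271.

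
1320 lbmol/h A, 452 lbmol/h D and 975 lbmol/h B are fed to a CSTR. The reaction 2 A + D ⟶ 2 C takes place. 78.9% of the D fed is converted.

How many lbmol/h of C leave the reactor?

D reacted = 0.789 × 452 = 356.6 lbmol/h; ν_D = −1, so ξ = 356.6/1 = 356.6 lbmol/h.
Outlet amounts (n = n₀ + ν ξ):
  A: 1320 − 2(356.6) = 606.7
  D: 452 − 1(356.6) = 95.37
  C: 0 + 2(356.6) = 713.3
  B: 975 (inert)

713 lbmol/h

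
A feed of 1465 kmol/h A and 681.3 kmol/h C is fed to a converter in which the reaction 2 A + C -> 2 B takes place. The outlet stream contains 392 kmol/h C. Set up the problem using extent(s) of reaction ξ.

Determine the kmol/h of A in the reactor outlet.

For C: n = n₀ − 1ξ → 392 = 681.3 − 1ξ, giving ξ = 289.3 kmol/h.
Outlet amounts (n = n₀ + ν ξ):
  A: 1465 − 2(289.3) = 886.4
  C: 681.3 − 1(289.3) = 392
  B: 0 + 2(289.3) = 578.6

886 kmol/h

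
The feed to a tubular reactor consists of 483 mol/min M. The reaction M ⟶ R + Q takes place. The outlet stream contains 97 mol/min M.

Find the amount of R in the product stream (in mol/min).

386 mol/min

For M: n = n₀ − 1ξ → 97 = 483 − 1ξ, giving ξ = 386 mol/min.
Outlet amounts (n = n₀ + ν ξ):
  M: 483 − 1(386) = 97
  R: 0 + 1(386) = 386
  Q: 0 + 1(386) = 386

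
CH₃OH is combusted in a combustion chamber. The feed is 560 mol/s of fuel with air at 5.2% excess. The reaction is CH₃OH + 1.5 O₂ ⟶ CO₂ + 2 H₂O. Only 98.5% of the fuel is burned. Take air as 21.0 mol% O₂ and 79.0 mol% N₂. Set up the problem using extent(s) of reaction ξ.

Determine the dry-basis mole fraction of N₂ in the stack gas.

Stoichiometric O₂ = 1.5 × 560 = 840 mol/s; O₂ fed = 840 × 1.052 = 883.7 mol/s.
N₂ fed = 883.7 × 79/21 = 3324 mol/s.
Fuel reacted = 0.985 × 560 → ξ = 551.6 mol/s.
Outlet (n = n₀ + ν ξ):
  CH₃OH: 560 − 1(551.6) = 8.4
  O₂: 883.7 − 1.5(551.6) = 56.28
  N₂: 3324 (inert)
  CO₂: 0 + 1(551.6) = 551.6
  H₂O: 0 + 2(551.6) = 1103
Dry total = 3941 mol/s; y_N₂ (dry) = 3324 / 3941 = 0.8436.

0.844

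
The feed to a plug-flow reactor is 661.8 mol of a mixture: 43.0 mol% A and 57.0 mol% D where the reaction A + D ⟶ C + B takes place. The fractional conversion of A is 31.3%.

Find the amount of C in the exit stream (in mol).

A reacted = 0.313 × 284.6 = 89.07 mol; ν_A = −1, so ξ = 89.07/1 = 89.07 mol.
Outlet amounts (n = n₀ + ν ξ):
  A: 284.6 − 1(89.07) = 195.5
  D: 377.2 − 1(89.07) = 288.2
  C: 0 + 1(89.07) = 89.07
  B: 0 + 1(89.07) = 89.07

89.1 mol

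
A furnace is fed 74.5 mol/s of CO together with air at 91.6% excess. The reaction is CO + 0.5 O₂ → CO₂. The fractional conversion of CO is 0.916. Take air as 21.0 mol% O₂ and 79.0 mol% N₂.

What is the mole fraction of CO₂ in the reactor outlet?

0.179

Stoichiometric O₂ = 0.5 × 74.5 = 37.25 mol/s; O₂ fed = 37.25 × 1.916 = 71.37 mol/s.
N₂ fed = 71.37 × 79/21 = 268.5 mol/s.
Fuel reacted = 0.916 × 74.5 → ξ = 68.24 mol/s.
Outlet (n = n₀ + ν ξ):
  CO: 74.5 − 1(68.24) = 6.258
  O₂: 71.37 − 0.5(68.24) = 37.25
  N₂: 268.5 (inert)
  CO₂: 0 + 1(68.24) = 68.24
Total out = 380.2 mol/s; y_CO₂ = 68.24 / 380.2 = 0.1795.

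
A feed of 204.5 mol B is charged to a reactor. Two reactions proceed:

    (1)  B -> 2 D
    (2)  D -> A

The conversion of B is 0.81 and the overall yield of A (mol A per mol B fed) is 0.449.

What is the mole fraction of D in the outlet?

0.647

Conversion of B: B consumed = 1ξ₁ = 0.81 × 204.5 → ξ₁ = 165.6 mol.
Yield of A: 1ξ₂ / 204.5 = 0.449 → ξ₂ = 91.82 mol.
Outlet amounts (n = n₀ + Σ ν·ξ):
  B: 204.5 − 1(165.6) = 38.85
  D: 0 + 2(165.6) − 1(91.82) = 239.5
  A: 0 + 1(91.82) = 91.82
Total out = 370.1 mol; y_D = 239.5 / 370.1 = 0.647.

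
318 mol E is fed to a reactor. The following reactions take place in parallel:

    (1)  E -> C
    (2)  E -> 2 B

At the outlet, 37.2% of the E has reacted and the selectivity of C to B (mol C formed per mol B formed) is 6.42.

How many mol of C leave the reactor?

110 mol

Conversion of E: E consumed = 0.372 × 318 = 118.3 mol = 1ξ₁ + 1ξ₂.
Selectivity: 1ξ₁ / (2ξ₂) = 6.42 → ξ₁ = 12.84 ξ₂.
Substitute: (1·12.84 + 1) ξ₂ = 118.3 → ξ₂ = 8.547 mol, ξ₁ = 109.7 mol.
Outlet amounts (n = n₀ + Σ ν·ξ):
  E: 318 − 1(109.7) − 1(8.547) = 199.7
  C: 0 + 1(109.7) = 109.7
  B: 0 + 2(8.547) = 17.09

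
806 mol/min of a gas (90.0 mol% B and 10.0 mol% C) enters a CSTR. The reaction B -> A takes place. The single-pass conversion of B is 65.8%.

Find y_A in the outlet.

0.592

B reacted = 0.658 × 725.4 = 477.3 mol/min; ν_B = −1, so ξ = 477.3/1 = 477.3 mol/min.
Outlet amounts (n = n₀ + ν ξ):
  B: 725.4 − 1(477.3) = 248.1
  A: 0 + 1(477.3) = 477.3
  C: 80.6 (inert)
Total out = 806 mol/min; y_A = 477.3 / 806 = 0.5922.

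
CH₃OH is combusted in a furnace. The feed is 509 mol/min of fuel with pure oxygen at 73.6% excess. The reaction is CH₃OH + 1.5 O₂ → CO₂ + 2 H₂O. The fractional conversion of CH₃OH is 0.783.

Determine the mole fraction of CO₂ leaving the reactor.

0.196

Stoichiometric O₂ = 1.5 × 509 = 763.5 mol/min; O₂ fed = 763.5 × 1.736 = 1325 mol/min.
Fuel reacted = 0.783 × 509 → ξ = 398.5 mol/min.
Outlet (n = n₀ + ν ξ):
  CH₃OH: 509 − 1(398.5) = 110.5
  O₂: 1325 − 1.5(398.5) = 727.6
  CO₂: 0 + 1(398.5) = 398.5
  H₂O: 0 + 2(398.5) = 797.1
Total out = 2034 mol/min; y_CO₂ = 398.5 / 2034 = 0.196.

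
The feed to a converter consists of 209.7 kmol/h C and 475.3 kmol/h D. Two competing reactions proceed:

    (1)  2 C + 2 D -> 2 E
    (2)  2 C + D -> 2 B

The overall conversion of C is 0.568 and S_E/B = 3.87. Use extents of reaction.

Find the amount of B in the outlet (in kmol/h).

Conversion of C: C consumed = 0.568 × 209.7 = 119.1 kmol/h = 2ξ₁ + 2ξ₂.
Selectivity: 2ξ₁ / (2ξ₂) = 3.87 → ξ₁ = 3.87 ξ₂.
Substitute: (2·3.87 + 2) ξ₂ = 119.1 → ξ₂ = 12.23 kmol/h, ξ₁ = 47.33 kmol/h.
Outlet amounts (n = n₀ + Σ ν·ξ):
  C: 209.7 − 2(47.33) − 2(12.23) = 90.59
  D: 475.3 − 2(47.33) − 1(12.23) = 368.4
  E: 0 + 2(47.33) = 94.65
  B: 0 + 2(12.23) = 24.46

24.5 kmol/h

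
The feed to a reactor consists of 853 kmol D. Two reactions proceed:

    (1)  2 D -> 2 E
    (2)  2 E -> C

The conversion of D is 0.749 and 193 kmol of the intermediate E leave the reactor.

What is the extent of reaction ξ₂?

Conversion of D: D consumed = 2ξ₁ = 0.749 × 853 → ξ₁ = 319.4 kmol.
E balance: n_E = 0 + 2ξ₁ − 2ξ₂ = 193 → ξ₂ = (2·319.4 − 193)/2 = 222.9 kmol.
Outlet amounts (n = n₀ + Σ ν·ξ):
  D: 853 − 2(319.4) = 214.1
  E: 0 + 2(319.4) − 2(222.9) = 193
  C: 0 + 1(222.9) = 222.9

ξ₂ = 223 kmol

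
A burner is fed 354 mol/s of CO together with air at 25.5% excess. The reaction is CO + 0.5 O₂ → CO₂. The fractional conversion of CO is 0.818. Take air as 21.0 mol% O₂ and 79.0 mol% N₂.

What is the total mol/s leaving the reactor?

1270 mol/s

Stoichiometric O₂ = 0.5 × 354 = 177 mol/s; O₂ fed = 177 × 1.255 = 222.1 mol/s.
N₂ fed = 222.1 × 79/21 = 835.7 mol/s.
Fuel reacted = 0.818 × 354 → ξ = 289.6 mol/s.
Outlet (n = n₀ + ν ξ):
  CO: 354 − 1(289.6) = 64.43
  O₂: 222.1 − 0.5(289.6) = 77.35
  N₂: 835.7 (inert)
  CO₂: 0 + 1(289.6) = 289.6
Total out = 64.43 + 77.35 + 835.7 + 289.6 = 1267 mol/s.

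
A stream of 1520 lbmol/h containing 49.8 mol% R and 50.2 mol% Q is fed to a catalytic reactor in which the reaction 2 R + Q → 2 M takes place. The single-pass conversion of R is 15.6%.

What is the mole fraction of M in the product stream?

0.0808

R reacted = 0.156 × 757 = 118.1 lbmol/h; ν_R = −2, so ξ = 118.1/2 = 59.04 lbmol/h.
Outlet amounts (n = n₀ + ν ξ):
  R: 757 − 2(59.04) = 638.9
  Q: 763 − 1(59.04) = 704
  M: 0 + 2(59.04) = 118.1
Total out = 1461 lbmol/h; y_M = 118.1 / 1461 = 0.08083.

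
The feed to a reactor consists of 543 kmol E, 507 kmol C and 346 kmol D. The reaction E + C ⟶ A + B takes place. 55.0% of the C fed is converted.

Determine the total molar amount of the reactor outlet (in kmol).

1400 kmol

C reacted = 0.55 × 507 = 278.9 kmol; ν_C = −1, so ξ = 278.9/1 = 278.9 kmol.
Outlet amounts (n = n₀ + ν ξ):
  E: 543 − 1(278.9) = 264.1
  C: 507 − 1(278.9) = 228.1
  A: 0 + 1(278.9) = 278.9
  B: 0 + 1(278.9) = 278.9
  D: 346 (inert)
Total out = 264.1 + 228.1 + 278.9 + 278.9 + 346 = 1396 kmol.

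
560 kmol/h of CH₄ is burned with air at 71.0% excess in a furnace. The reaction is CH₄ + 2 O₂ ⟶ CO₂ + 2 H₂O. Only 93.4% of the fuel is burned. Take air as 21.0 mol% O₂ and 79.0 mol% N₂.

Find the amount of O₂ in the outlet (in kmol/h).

869 kmol/h

Stoichiometric O₂ = 2 × 560 = 1120 kmol/h; O₂ fed = 1120 × 1.710 = 1915 kmol/h.
N₂ fed = 1915 × 79/21 = 7205 kmol/h.
Fuel reacted = 0.934 × 560 → ξ = 523 kmol/h.
Outlet (n = n₀ + ν ξ):
  CH₄: 560 − 1(523) = 36.96
  O₂: 1915 − 2(523) = 869.1
  N₂: 7205 (inert)
  CO₂: 0 + 1(523) = 523
  H₂O: 0 + 2(523) = 1046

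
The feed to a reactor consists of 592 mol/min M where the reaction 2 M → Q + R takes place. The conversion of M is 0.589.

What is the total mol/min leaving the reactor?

592 mol/min

M reacted = 0.589 × 592 = 348.7 mol/min; ν_M = −2, so ξ = 348.7/2 = 174.3 mol/min.
Outlet amounts (n = n₀ + ν ξ):
  M: 592 − 2(174.3) = 243.3
  Q: 0 + 1(174.3) = 174.3
  R: 0 + 1(174.3) = 174.3
Total out = 243.3 + 174.3 + 174.3 = 592 mol/min.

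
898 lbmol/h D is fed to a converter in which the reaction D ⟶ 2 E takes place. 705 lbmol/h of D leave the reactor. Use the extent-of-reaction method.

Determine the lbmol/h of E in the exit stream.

386 lbmol/h

For D: n = n₀ − 1ξ → 705 = 898 − 1ξ, giving ξ = 193 lbmol/h.
Outlet amounts (n = n₀ + ν ξ):
  D: 898 − 1(193) = 705
  E: 0 + 2(193) = 386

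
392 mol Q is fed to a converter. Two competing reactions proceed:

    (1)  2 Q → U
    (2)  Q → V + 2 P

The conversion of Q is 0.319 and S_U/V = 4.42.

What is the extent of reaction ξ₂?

Conversion of Q: Q consumed = 0.319 × 392 = 125 mol = 2ξ₁ + 1ξ₂.
Selectivity: 1ξ₁ / (1ξ₂) = 4.42 → ξ₁ = 4.42 ξ₂.
Substitute: (2·4.42 + 1) ξ₂ = 125 → ξ₂ = 12.71 mol, ξ₁ = 56.17 mol.
Outlet amounts (n = n₀ + Σ ν·ξ):
  Q: 392 − 2(56.17) − 1(12.71) = 267
  U: 0 + 1(56.17) = 56.17
  V: 0 + 1(12.71) = 12.71
  P: 0 + 2(12.71) = 25.42

ξ₂ = 12.7 mol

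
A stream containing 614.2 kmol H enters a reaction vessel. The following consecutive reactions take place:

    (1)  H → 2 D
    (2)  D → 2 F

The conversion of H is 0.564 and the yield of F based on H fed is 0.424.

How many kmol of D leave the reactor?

Conversion of H: H consumed = 1ξ₁ = 0.564 × 614.2 → ξ₁ = 346.4 kmol.
Yield of F: 2ξ₂ / 614.2 = 0.424 → ξ₂ = 130.2 kmol.
Outlet amounts (n = n₀ + Σ ν·ξ):
  H: 614.2 − 1(346.4) = 267.8
  D: 0 + 2(346.4) − 1(130.2) = 562.6
  F: 0 + 2(130.2) = 260.4

563 kmol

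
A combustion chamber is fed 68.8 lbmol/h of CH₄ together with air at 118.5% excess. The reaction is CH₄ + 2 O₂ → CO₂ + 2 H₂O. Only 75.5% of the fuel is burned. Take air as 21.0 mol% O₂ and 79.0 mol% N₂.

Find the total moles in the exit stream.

Stoichiometric O₂ = 2 × 68.8 = 137.6 lbmol/h; O₂ fed = 137.6 × 2.185 = 300.7 lbmol/h.
N₂ fed = 300.7 × 79/21 = 1131 lbmol/h.
Fuel reacted = 0.755 × 68.8 → ξ = 51.94 lbmol/h.
Outlet (n = n₀ + ν ξ):
  CH₄: 68.8 − 1(51.94) = 16.86
  O₂: 300.7 − 2(51.94) = 196.8
  N₂: 1131 (inert)
  CO₂: 0 + 1(51.94) = 51.94
  H₂O: 0 + 2(51.94) = 103.9
Total out = 16.86 + 196.8 + 1131 + 51.94 + 103.9 = 1500 lbmol/h.

1500 lbmol/h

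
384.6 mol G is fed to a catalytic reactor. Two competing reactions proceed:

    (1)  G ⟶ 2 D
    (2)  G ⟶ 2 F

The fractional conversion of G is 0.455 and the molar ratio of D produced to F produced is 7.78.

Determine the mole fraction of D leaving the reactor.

0.554

Conversion of G: G consumed = 0.455 × 384.6 = 175 mol = 1ξ₁ + 1ξ₂.
Selectivity: 2ξ₁ / (2ξ₂) = 7.78 → ξ₁ = 7.78 ξ₂.
Substitute: (1·7.78 + 1) ξ₂ = 175 → ξ₂ = 19.93 mol, ξ₁ = 155.1 mol.
Outlet amounts (n = n₀ + Σ ν·ξ):
  G: 384.6 − 1(155.1) − 1(19.93) = 209.6
  D: 0 + 2(155.1) = 310.1
  F: 0 + 2(19.93) = 39.86
Total out = 559.6 mol; y_D = 310.1 / 559.6 = 0.5542.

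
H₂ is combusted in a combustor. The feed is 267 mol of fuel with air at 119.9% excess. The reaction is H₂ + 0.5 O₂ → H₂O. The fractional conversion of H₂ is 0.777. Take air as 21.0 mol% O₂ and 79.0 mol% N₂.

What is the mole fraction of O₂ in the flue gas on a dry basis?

Stoichiometric O₂ = 0.5 × 267 = 133.5 mol; O₂ fed = 133.5 × 2.199 = 293.6 mol.
N₂ fed = 293.6 × 79/21 = 1104 mol.
Fuel reacted = 0.777 × 267 → ξ = 207.5 mol.
Outlet (n = n₀ + ν ξ):
  H₂: 267 − 1(207.5) = 59.54
  O₂: 293.6 − 0.5(207.5) = 189.8
  N₂: 1104 (inert)
  H₂O: 0 + 1(207.5) = 207.5
Dry total = 1354 mol; y_O₂ (dry) = 189.8 / 1354 = 0.1402.

0.14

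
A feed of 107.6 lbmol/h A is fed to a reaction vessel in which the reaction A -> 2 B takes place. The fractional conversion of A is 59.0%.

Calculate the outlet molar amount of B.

A reacted = 0.59 × 107.6 = 63.48 lbmol/h; ν_A = −1, so ξ = 63.48/1 = 63.48 lbmol/h.
Outlet amounts (n = n₀ + ν ξ):
  A: 107.6 − 1(63.48) = 44.12
  B: 0 + 2(63.48) = 127

127 lbmol/h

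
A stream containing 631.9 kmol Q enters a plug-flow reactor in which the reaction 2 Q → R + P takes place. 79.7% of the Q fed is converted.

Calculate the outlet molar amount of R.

Q reacted = 0.797 × 631.9 = 503.6 kmol; ν_Q = −2, so ξ = 503.6/2 = 251.8 kmol.
Outlet amounts (n = n₀ + ν ξ):
  Q: 631.9 − 2(251.8) = 128.3
  R: 0 + 1(251.8) = 251.8
  P: 0 + 1(251.8) = 251.8

252 kmol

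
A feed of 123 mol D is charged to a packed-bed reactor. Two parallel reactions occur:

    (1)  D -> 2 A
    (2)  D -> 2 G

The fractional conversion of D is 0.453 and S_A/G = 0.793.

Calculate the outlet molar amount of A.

Conversion of D: D consumed = 0.453 × 123 = 55.72 mol = 1ξ₁ + 1ξ₂.
Selectivity: 2ξ₁ / (2ξ₂) = 0.793 → ξ₁ = 0.793 ξ₂.
Substitute: (1·0.793 + 1) ξ₂ = 55.72 → ξ₂ = 31.08 mol, ξ₁ = 24.64 mol.
Outlet amounts (n = n₀ + Σ ν·ξ):
  D: 123 − 1(24.64) − 1(31.08) = 67.28
  A: 0 + 2(24.64) = 49.29
  G: 0 + 2(31.08) = 62.15

49.3 mol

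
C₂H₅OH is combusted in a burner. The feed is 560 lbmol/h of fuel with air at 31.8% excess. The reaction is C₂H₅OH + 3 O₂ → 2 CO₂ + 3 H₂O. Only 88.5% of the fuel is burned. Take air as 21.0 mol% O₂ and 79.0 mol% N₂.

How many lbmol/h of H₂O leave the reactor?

Stoichiometric O₂ = 3 × 560 = 1680 lbmol/h; O₂ fed = 1680 × 1.318 = 2214 lbmol/h.
N₂ fed = 2214 × 79/21 = 8330 lbmol/h.
Fuel reacted = 0.885 × 560 → ξ = 495.6 lbmol/h.
Outlet (n = n₀ + ν ξ):
  C₂H₅OH: 560 − 1(495.6) = 64.4
  O₂: 2214 − 3(495.6) = 727.4
  N₂: 8330 (inert)
  CO₂: 0 + 2(495.6) = 991.2
  H₂O: 0 + 3(495.6) = 1487

1490 lbmol/h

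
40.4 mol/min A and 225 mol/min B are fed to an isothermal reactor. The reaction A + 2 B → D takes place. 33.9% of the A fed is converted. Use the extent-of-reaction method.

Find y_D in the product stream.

0.0575

A reacted = 0.339 × 40.4 = 13.7 mol/min; ν_A = −1, so ξ = 13.7/1 = 13.7 mol/min.
Outlet amounts (n = n₀ + ν ξ):
  A: 40.4 − 1(13.7) = 26.7
  B: 225 − 2(13.7) = 197.6
  D: 0 + 1(13.7) = 13.7
Total out = 238 mol/min; y_D = 13.7 / 238 = 0.05754.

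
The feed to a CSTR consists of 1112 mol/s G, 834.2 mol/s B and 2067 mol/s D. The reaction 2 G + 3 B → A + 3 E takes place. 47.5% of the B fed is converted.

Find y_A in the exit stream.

0.034

B reacted = 0.475 × 834.2 = 396.2 mol/s; ν_B = −3, so ξ = 396.2/3 = 132.1 mol/s.
Outlet amounts (n = n₀ + ν ξ):
  G: 1112 − 2(132.1) = 847.8
  B: 834.2 − 3(132.1) = 438
  A: 0 + 1(132.1) = 132.1
  E: 0 + 3(132.1) = 396.2
  D: 2067 (inert)
Total out = 3881 mol/s; y_A = 132.1 / 3881 = 0.03403.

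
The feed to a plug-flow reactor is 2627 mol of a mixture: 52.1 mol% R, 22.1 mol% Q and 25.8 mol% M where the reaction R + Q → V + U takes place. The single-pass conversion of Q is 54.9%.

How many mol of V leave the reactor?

Q reacted = 0.549 × 580.6 = 318.7 mol; ν_Q = −1, so ξ = 318.7/1 = 318.7 mol.
Outlet amounts (n = n₀ + ν ξ):
  R: 1369 − 1(318.7) = 1050
  Q: 580.6 − 1(318.7) = 261.8
  V: 0 + 1(318.7) = 318.7
  U: 0 + 1(318.7) = 318.7
  M: 677.8 (inert)

319 mol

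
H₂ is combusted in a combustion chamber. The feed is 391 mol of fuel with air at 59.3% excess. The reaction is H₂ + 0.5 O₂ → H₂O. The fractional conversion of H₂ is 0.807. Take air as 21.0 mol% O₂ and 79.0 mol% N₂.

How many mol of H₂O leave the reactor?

Stoichiometric O₂ = 0.5 × 391 = 195.5 mol; O₂ fed = 195.5 × 1.593 = 311.4 mol.
N₂ fed = 311.4 × 79/21 = 1172 mol.
Fuel reacted = 0.807 × 391 → ξ = 315.5 mol.
Outlet (n = n₀ + ν ξ):
  H₂: 391 − 1(315.5) = 75.46
  O₂: 311.4 − 0.5(315.5) = 153.7
  N₂: 1172 (inert)
  H₂O: 0 + 1(315.5) = 315.5

316 mol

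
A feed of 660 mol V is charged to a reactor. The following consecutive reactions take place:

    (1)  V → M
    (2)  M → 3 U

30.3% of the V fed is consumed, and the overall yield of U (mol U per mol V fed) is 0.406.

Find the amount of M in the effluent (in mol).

Conversion of V: V consumed = 1ξ₁ = 0.303 × 660 → ξ₁ = 200 mol.
Yield of U: 3ξ₂ / 660 = 0.406 → ξ₂ = 89.32 mol.
Outlet amounts (n = n₀ + Σ ν·ξ):
  V: 660 − 1(200) = 460
  M: 0 + 1(200) − 1(89.32) = 110.7
  U: 0 + 3(89.32) = 268

111 mol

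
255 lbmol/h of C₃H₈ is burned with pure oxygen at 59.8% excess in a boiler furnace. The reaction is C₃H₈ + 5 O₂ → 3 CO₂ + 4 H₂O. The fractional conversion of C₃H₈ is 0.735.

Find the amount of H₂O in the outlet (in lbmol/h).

Stoichiometric O₂ = 5 × 255 = 1275 lbmol/h; O₂ fed = 1275 × 1.598 = 2037 lbmol/h.
Fuel reacted = 0.735 × 255 → ξ = 187.4 lbmol/h.
Outlet (n = n₀ + ν ξ):
  C₃H₈: 255 − 1(187.4) = 67.58
  O₂: 2037 − 5(187.4) = 1100
  CO₂: 0 + 3(187.4) = 562.3
  H₂O: 0 + 4(187.4) = 749.7

750 lbmol/h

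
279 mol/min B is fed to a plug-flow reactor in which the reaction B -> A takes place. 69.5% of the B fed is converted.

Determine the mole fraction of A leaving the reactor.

B reacted = 0.695 × 279 = 193.9 mol/min; ν_B = −1, so ξ = 193.9/1 = 193.9 mol/min.
Outlet amounts (n = n₀ + ν ξ):
  B: 279 − 1(193.9) = 85.1
  A: 0 + 1(193.9) = 193.9
Total out = 279 mol/min; y_A = 193.9 / 279 = 0.695.

0.695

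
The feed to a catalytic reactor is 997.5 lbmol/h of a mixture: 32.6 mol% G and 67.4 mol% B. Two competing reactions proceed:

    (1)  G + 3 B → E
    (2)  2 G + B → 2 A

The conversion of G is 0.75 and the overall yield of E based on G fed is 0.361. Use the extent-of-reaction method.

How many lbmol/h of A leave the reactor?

126 lbmol/h

Yield of E: 1ξ₁ / 325.2 = 0.361 → ξ₁ = 117.4 lbmol/h.
Conversion of G: 1ξ₁ + 2ξ₂ = 0.75 × 325.2 = 243.9 → ξ₂ = 63.25 lbmol/h.
Outlet amounts (n = n₀ + Σ ν·ξ):
  G: 325.2 − 1(117.4) − 2(63.25) = 81.3
  B: 672.3 − 3(117.4) − 1(63.25) = 256.9
  E: 0 + 1(117.4) = 117.4
  A: 0 + 2(63.25) = 126.5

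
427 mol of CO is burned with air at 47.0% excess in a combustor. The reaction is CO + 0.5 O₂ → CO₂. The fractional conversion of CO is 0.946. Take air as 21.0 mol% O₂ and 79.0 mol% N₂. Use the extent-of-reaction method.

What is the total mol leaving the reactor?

1720 mol

Stoichiometric O₂ = 0.5 × 427 = 213.5 mol; O₂ fed = 213.5 × 1.470 = 313.8 mol.
N₂ fed = 313.8 × 79/21 = 1181 mol.
Fuel reacted = 0.946 × 427 → ξ = 403.9 mol.
Outlet (n = n₀ + ν ξ):
  CO: 427 − 1(403.9) = 23.06
  O₂: 313.8 − 0.5(403.9) = 111.9
  N₂: 1181 (inert)
  CO₂: 0 + 1(403.9) = 403.9
Total out = 23.06 + 111.9 + 1181 + 403.9 = 1720 mol.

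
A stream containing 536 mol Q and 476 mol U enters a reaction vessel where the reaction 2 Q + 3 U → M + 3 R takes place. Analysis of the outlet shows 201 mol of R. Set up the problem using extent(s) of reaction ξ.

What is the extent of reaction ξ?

For R: n = n₀ + 3ξ → 201 = 0 + 3ξ, giving ξ = 67 mol.
Outlet amounts (n = n₀ + ν ξ):
  Q: 536 − 2(67) = 402
  U: 476 − 3(67) = 275
  M: 0 + 1(67) = 67
  R: 0 + 3(67) = 201

ξ = 67 mol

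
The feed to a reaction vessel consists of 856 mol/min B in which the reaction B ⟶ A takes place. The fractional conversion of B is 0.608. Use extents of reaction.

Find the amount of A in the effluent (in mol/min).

520 mol/min

B reacted = 0.608 × 856 = 520.4 mol/min; ν_B = −1, so ξ = 520.4/1 = 520.4 mol/min.
Outlet amounts (n = n₀ + ν ξ):
  B: 856 − 1(520.4) = 335.6
  A: 0 + 1(520.4) = 520.4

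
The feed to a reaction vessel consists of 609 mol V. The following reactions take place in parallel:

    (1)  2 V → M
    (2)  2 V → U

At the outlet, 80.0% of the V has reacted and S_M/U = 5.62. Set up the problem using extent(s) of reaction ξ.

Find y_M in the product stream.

0.566

Conversion of V: V consumed = 0.8 × 609 = 487.2 mol = 2ξ₁ + 2ξ₂.
Selectivity: 1ξ₁ / (1ξ₂) = 5.62 → ξ₁ = 5.62 ξ₂.
Substitute: (2·5.62 + 2) ξ₂ = 487.2 → ξ₂ = 36.8 mol, ξ₁ = 206.8 mol.
Outlet amounts (n = n₀ + Σ ν·ξ):
  V: 609 − 2(206.8) − 2(36.8) = 121.8
  M: 0 + 1(206.8) = 206.8
  U: 0 + 1(36.8) = 36.8
Total out = 365.4 mol; y_M = 206.8 / 365.4 = 0.566.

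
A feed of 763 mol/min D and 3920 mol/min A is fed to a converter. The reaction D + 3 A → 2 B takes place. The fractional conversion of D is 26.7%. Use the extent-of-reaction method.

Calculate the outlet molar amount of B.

407 mol/min

D reacted = 0.267 × 763 = 203.7 mol/min; ν_D = −1, so ξ = 203.7/1 = 203.7 mol/min.
Outlet amounts (n = n₀ + ν ξ):
  D: 763 − 1(203.7) = 559.3
  A: 3920 − 3(203.7) = 3309
  B: 0 + 2(203.7) = 407.4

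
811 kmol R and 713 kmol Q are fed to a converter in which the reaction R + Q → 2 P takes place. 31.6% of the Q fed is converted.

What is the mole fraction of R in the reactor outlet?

0.384

Q reacted = 0.316 × 713 = 225.3 kmol; ν_Q = −1, so ξ = 225.3/1 = 225.3 kmol.
Outlet amounts (n = n₀ + ν ξ):
  R: 811 − 1(225.3) = 585.7
  Q: 713 − 1(225.3) = 487.7
  P: 0 + 2(225.3) = 450.6
Total out = 1524 kmol; y_R = 585.7 / 1524 = 0.3843.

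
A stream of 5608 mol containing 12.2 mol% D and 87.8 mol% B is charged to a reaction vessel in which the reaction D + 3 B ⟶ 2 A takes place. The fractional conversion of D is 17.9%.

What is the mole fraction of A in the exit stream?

0.0457

D reacted = 0.179 × 684.2 = 122.5 mol; ν_D = −1, so ξ = 122.5/1 = 122.5 mol.
Outlet amounts (n = n₀ + ν ξ):
  D: 684.2 − 1(122.5) = 561.7
  B: 4924 − 3(122.5) = 4556
  A: 0 + 2(122.5) = 244.9
Total out = 5363 mol; y_A = 244.9 / 5363 = 0.04567.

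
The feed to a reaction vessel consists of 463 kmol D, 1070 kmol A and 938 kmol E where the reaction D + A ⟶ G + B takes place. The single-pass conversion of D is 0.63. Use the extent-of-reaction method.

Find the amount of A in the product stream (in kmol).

D reacted = 0.63 × 463 = 291.7 kmol; ν_D = −1, so ξ = 291.7/1 = 291.7 kmol.
Outlet amounts (n = n₀ + ν ξ):
  D: 463 − 1(291.7) = 171.3
  A: 1070 − 1(291.7) = 778.3
  G: 0 + 1(291.7) = 291.7
  B: 0 + 1(291.7) = 291.7
  E: 938 (inert)

778 kmol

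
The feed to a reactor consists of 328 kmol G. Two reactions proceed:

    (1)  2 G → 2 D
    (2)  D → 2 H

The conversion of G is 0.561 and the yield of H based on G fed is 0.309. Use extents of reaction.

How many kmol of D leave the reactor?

Conversion of G: G consumed = 2ξ₁ = 0.561 × 328 → ξ₁ = 92 kmol.
Yield of H: 2ξ₂ / 328 = 0.309 → ξ₂ = 50.68 kmol.
Outlet amounts (n = n₀ + Σ ν·ξ):
  G: 328 − 2(92) = 144
  D: 0 + 2(92) − 1(50.68) = 133.3
  H: 0 + 2(50.68) = 101.4

133 kmol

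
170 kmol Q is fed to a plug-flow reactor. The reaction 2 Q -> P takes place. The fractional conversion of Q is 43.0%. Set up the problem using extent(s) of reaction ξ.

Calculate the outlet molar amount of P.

Q reacted = 0.43 × 170 = 73.1 kmol; ν_Q = −2, so ξ = 73.1/2 = 36.55 kmol.
Outlet amounts (n = n₀ + ν ξ):
  Q: 170 − 2(36.55) = 96.9
  P: 0 + 1(36.55) = 36.55

36.5 kmol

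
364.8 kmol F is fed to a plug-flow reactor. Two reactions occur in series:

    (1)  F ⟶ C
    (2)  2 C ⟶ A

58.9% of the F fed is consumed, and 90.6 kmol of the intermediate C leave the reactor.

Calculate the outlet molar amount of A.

62.1 kmol

Conversion of F: F consumed = 1ξ₁ = 0.589 × 364.8 → ξ₁ = 214.9 kmol.
C balance: n_C = 0 + 1ξ₁ − 2ξ₂ = 90.6 → ξ₂ = (1·214.9 − 90.6)/2 = 62.13 kmol.
Outlet amounts (n = n₀ + Σ ν·ξ):
  F: 364.8 − 1(214.9) = 149.9
  C: 0 + 1(214.9) − 2(62.13) = 90.6
  A: 0 + 1(62.13) = 62.13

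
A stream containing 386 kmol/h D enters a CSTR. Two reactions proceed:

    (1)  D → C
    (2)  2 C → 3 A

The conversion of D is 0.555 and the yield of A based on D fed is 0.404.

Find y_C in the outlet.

0.252

Conversion of D: D consumed = 1ξ₁ = 0.555 × 386 → ξ₁ = 214.2 kmol/h.
Yield of A: 3ξ₂ / 386 = 0.404 → ξ₂ = 51.98 kmol/h.
Outlet amounts (n = n₀ + Σ ν·ξ):
  D: 386 − 1(214.2) = 171.8
  C: 0 + 1(214.2) − 2(51.98) = 110.3
  A: 0 + 3(51.98) = 155.9
Total out = 438 kmol/h; y_C = 110.3 / 438 = 0.2518.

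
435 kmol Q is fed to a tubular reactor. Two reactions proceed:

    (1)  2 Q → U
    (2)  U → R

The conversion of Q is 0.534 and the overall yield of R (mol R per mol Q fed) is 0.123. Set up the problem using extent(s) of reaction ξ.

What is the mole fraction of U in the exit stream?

0.196

Conversion of Q: Q consumed = 2ξ₁ = 0.534 × 435 → ξ₁ = 116.1 kmol.
Yield of R: 1ξ₂ / 435 = 0.123 → ξ₂ = 53.51 kmol.
Outlet amounts (n = n₀ + Σ ν·ξ):
  Q: 435 − 2(116.1) = 202.7
  U: 0 + 1(116.1) − 1(53.51) = 62.64
  R: 0 + 1(53.51) = 53.51
Total out = 318.9 kmol; y_U = 62.64 / 318.9 = 0.1965.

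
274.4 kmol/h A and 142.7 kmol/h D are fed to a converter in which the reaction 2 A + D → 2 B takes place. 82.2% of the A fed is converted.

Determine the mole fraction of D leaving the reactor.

0.0983

A reacted = 0.822 × 274.4 = 225.6 kmol/h; ν_A = −2, so ξ = 225.6/2 = 112.8 kmol/h.
Outlet amounts (n = n₀ + ν ξ):
  A: 274.4 − 2(112.8) = 48.84
  D: 142.7 − 1(112.8) = 29.92
  B: 0 + 2(112.8) = 225.6
Total out = 304.3 kmol/h; y_D = 29.92 / 304.3 = 0.09832.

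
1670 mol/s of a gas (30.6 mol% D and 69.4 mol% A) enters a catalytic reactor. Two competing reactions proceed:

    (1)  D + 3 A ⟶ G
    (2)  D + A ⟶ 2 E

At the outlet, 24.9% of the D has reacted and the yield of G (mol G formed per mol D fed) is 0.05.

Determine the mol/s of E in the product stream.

Yield of G: 1ξ₁ / 511 = 0.05 → ξ₁ = 25.55 mol/s.
Conversion of D: 1ξ₁ + 1ξ₂ = 0.249 × 511 = 127.2 → ξ₂ = 101.7 mol/s.
Outlet amounts (n = n₀ + Σ ν·ξ):
  D: 511 − 1(25.55) − 1(101.7) = 383.8
  A: 1159 − 3(25.55) − 1(101.7) = 980.6
  G: 0 + 1(25.55) = 25.55
  E: 0 + 2(101.7) = 203.4

203 mol/s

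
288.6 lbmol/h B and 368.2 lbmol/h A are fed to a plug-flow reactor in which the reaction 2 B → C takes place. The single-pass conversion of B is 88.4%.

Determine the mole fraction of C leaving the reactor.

0.241

B reacted = 0.884 × 288.6 = 255.1 lbmol/h; ν_B = −2, so ξ = 255.1/2 = 127.6 lbmol/h.
Outlet amounts (n = n₀ + ν ξ):
  B: 288.6 − 2(127.6) = 33.48
  C: 0 + 1(127.6) = 127.6
  A: 368.2 (inert)
Total out = 529.2 lbmol/h; y_C = 127.6 / 529.2 = 0.241.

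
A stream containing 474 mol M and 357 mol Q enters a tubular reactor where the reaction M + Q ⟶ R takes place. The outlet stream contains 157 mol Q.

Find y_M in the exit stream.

For Q: n = n₀ − 1ξ → 157 = 357 − 1ξ, giving ξ = 200 mol.
Outlet amounts (n = n₀ + ν ξ):
  M: 474 − 1(200) = 274
  Q: 357 − 1(200) = 157
  R: 0 + 1(200) = 200
Total out = 631 mol; y_M = 274 / 631 = 0.4342.

0.434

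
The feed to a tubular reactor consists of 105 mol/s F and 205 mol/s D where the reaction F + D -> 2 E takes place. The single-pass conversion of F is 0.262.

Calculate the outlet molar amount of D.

177 mol/s

F reacted = 0.262 × 105 = 27.51 mol/s; ν_F = −1, so ξ = 27.51/1 = 27.51 mol/s.
Outlet amounts (n = n₀ + ν ξ):
  F: 105 − 1(27.51) = 77.49
  D: 205 − 1(27.51) = 177.5
  E: 0 + 2(27.51) = 55.02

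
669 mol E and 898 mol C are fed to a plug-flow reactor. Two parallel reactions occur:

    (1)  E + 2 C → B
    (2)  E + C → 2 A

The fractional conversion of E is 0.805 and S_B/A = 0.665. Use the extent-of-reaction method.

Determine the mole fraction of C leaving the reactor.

Conversion of E: E consumed = 0.805 × 669 = 538.5 mol = 1ξ₁ + 1ξ₂.
Selectivity: 1ξ₁ / (2ξ₂) = 0.665 → ξ₁ = 1.33 ξ₂.
Substitute: (1·1.33 + 1) ξ₂ = 538.5 → ξ₂ = 231.1 mol, ξ₁ = 307.4 mol.
Outlet amounts (n = n₀ + Σ ν·ξ):
  E: 669 − 1(307.4) − 1(231.1) = 130.5
  C: 898 − 2(307.4) − 1(231.1) = 52.05
  B: 0 + 1(307.4) = 307.4
  A: 0 + 2(231.1) = 462.3
Total out = 952.2 mol; y_C = 52.05 / 952.2 = 0.05466.

0.0547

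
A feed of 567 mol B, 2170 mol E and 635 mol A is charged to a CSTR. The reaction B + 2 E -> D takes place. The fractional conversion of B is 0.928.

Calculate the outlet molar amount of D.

526 mol

B reacted = 0.928 × 567 = 526.2 mol; ν_B = −1, so ξ = 526.2/1 = 526.2 mol.
Outlet amounts (n = n₀ + ν ξ):
  B: 567 − 1(526.2) = 40.82
  E: 2170 − 2(526.2) = 1118
  D: 0 + 1(526.2) = 526.2
  A: 635 (inert)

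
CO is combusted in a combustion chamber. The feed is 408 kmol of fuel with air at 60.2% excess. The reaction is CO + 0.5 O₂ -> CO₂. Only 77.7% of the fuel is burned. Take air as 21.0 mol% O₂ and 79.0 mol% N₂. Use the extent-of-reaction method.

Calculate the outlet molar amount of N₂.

1230 kmol

Stoichiometric O₂ = 0.5 × 408 = 204 kmol; O₂ fed = 204 × 1.602 = 326.8 kmol.
N₂ fed = 326.8 × 79/21 = 1229 kmol.
Fuel reacted = 0.777 × 408 → ξ = 317 kmol.
Outlet (n = n₀ + ν ξ):
  CO: 408 − 1(317) = 90.98
  O₂: 326.8 − 0.5(317) = 168.3
  N₂: 1229 (inert)
  CO₂: 0 + 1(317) = 317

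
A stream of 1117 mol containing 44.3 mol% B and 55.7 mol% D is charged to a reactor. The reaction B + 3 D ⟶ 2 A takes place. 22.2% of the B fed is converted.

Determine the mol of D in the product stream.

B reacted = 0.222 × 494.8 = 109.9 mol; ν_B = −1, so ξ = 109.9/1 = 109.9 mol.
Outlet amounts (n = n₀ + ν ξ):
  B: 494.8 − 1(109.9) = 385
  D: 622.2 − 3(109.9) = 292.6
  A: 0 + 2(109.9) = 219.7

293 mol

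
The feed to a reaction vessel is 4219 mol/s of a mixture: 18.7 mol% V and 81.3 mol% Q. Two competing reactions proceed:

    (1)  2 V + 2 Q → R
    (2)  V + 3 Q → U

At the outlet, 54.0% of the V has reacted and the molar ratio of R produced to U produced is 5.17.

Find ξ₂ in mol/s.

ξ₂ = 37.6 mol/s

Conversion of V: V consumed = 0.54 × 789 = 426 mol/s = 2ξ₁ + 1ξ₂.
Selectivity: 1ξ₁ / (1ξ₂) = 5.17 → ξ₁ = 5.17 ξ₂.
Substitute: (2·5.17 + 1) ξ₂ = 426 → ξ₂ = 37.57 mol/s, ξ₁ = 194.2 mol/s.
Outlet amounts (n = n₀ + Σ ν·ξ):
  V: 789 − 2(194.2) − 1(37.57) = 362.9
  Q: 3430 − 2(194.2) − 3(37.57) = 2929
  R: 0 + 1(194.2) = 194.2
  U: 0 + 1(37.57) = 37.57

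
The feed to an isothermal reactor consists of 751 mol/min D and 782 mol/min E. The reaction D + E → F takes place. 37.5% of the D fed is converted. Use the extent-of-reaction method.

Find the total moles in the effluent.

D reacted = 0.375 × 751 = 281.6 mol/min; ν_D = −1, so ξ = 281.6/1 = 281.6 mol/min.
Outlet amounts (n = n₀ + ν ξ):
  D: 751 − 1(281.6) = 469.4
  E: 782 − 1(281.6) = 500.4
  F: 0 + 1(281.6) = 281.6
Total out = 469.4 + 500.4 + 281.6 = 1251 mol/min.

1250 mol/min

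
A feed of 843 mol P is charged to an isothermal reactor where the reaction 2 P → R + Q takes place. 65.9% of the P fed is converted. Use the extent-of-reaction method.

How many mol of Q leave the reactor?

278 mol

P reacted = 0.659 × 843 = 555.5 mol; ν_P = −2, so ξ = 555.5/2 = 277.8 mol.
Outlet amounts (n = n₀ + ν ξ):
  P: 843 − 2(277.8) = 287.5
  R: 0 + 1(277.8) = 277.8
  Q: 0 + 1(277.8) = 277.8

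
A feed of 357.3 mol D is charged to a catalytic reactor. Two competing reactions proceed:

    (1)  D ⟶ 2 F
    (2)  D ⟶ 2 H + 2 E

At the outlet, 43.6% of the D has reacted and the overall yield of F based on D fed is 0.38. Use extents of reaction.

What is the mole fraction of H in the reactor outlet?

Yield of F: 2ξ₁ / 357.3 = 0.38 → ξ₁ = 67.89 mol.
Conversion of D: 1ξ₁ + 1ξ₂ = 0.436 × 357.3 = 155.8 → ξ₂ = 87.9 mol.
Outlet amounts (n = n₀ + Σ ν·ξ):
  D: 357.3 − 1(67.89) − 1(87.9) = 201.5
  F: 0 + 2(67.89) = 135.8
  H: 0 + 2(87.9) = 175.8
  E: 0 + 2(87.9) = 175.8
Total out = 688.9 mol; y_H = 175.8 / 688.9 = 0.2552.

0.255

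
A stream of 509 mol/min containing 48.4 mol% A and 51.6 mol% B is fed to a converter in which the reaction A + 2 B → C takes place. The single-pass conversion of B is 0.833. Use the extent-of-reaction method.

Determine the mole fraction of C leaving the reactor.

B reacted = 0.833 × 262.6 = 218.8 mol/min; ν_B = −2, so ξ = 218.8/2 = 109.4 mol/min.
Outlet amounts (n = n₀ + ν ξ):
  A: 246.4 − 1(109.4) = 137
  B: 262.6 − 2(109.4) = 43.86
  C: 0 + 1(109.4) = 109.4
Total out = 290.2 mol/min; y_C = 109.4 / 290.2 = 0.3769.

0.377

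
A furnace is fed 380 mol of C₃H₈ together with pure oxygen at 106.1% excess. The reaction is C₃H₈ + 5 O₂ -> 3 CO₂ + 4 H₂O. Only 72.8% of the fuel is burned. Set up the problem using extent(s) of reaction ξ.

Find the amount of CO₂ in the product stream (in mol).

830 mol

Stoichiometric O₂ = 5 × 380 = 1900 mol; O₂ fed = 1900 × 2.061 = 3916 mol.
Fuel reacted = 0.728 × 380 → ξ = 276.6 mol.
Outlet (n = n₀ + ν ξ):
  C₃H₈: 380 − 1(276.6) = 103.4
  O₂: 3916 − 5(276.6) = 2533
  CO₂: 0 + 3(276.6) = 829.9
  H₂O: 0 + 4(276.6) = 1107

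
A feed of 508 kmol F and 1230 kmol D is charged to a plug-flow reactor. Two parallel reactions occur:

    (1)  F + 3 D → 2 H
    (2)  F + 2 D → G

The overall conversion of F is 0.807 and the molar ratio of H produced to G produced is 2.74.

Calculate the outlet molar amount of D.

173 kmol

Conversion of F: F consumed = 0.807 × 508 = 410 kmol = 1ξ₁ + 1ξ₂.
Selectivity: 2ξ₁ / (1ξ₂) = 2.74 → ξ₁ = 1.37 ξ₂.
Substitute: (1·1.37 + 1) ξ₂ = 410 → ξ₂ = 173 kmol, ξ₁ = 237 kmol.
Outlet amounts (n = n₀ + Σ ν·ξ):
  F: 508 − 1(237) − 1(173) = 98.04
  D: 1230 − 3(237) − 2(173) = 173.1
  H: 0 + 2(237) = 474
  G: 0 + 1(173) = 173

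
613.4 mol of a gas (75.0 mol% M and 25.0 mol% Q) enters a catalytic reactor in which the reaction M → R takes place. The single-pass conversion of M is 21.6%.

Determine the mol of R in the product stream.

99.4 mol

M reacted = 0.216 × 460.1 = 99.37 mol; ν_M = −1, so ξ = 99.37/1 = 99.37 mol.
Outlet amounts (n = n₀ + ν ξ):
  M: 460.1 − 1(99.37) = 360.7
  R: 0 + 1(99.37) = 99.37
  Q: 153.3 (inert)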